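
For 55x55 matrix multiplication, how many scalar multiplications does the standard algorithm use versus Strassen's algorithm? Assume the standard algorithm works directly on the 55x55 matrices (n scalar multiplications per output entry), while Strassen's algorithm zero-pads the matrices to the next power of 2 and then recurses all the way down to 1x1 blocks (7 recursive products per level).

Matrix multiplication for 55x55 matrices:

Strassen's algorithm requires power-of-2 dimensions. Pad 55x55 to 64x64 (next power of 2).

Standard algorithm: 55^3 = 166375 multiplications
Strassen's algorithm: 7^(log2(64)) = 7^6 = 117649 multiplications
Savings: 166375 - 117649 = 48726 multiplications

Standard: 166375 multiplications (55^3). Strassen: 117649 multiplications (7^6, after padding to 64x64). Strassen reduces 8 recursive multiplications to 7 at each level.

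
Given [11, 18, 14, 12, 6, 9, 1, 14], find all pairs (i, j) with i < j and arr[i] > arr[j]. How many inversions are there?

Finding inversions in [11, 18, 14, 12, 6, 9, 1, 14]:

(0, 4): arr[0]=11 > arr[4]=6
(0, 5): arr[0]=11 > arr[5]=9
(0, 6): arr[0]=11 > arr[6]=1
(1, 2): arr[1]=18 > arr[2]=14
(1, 3): arr[1]=18 > arr[3]=12
(1, 4): arr[1]=18 > arr[4]=6
(1, 5): arr[1]=18 > arr[5]=9
(1, 6): arr[1]=18 > arr[6]=1
(1, 7): arr[1]=18 > arr[7]=14
(2, 3): arr[2]=14 > arr[3]=12
(2, 4): arr[2]=14 > arr[4]=6
(2, 5): arr[2]=14 > arr[5]=9
(2, 6): arr[2]=14 > arr[6]=1
(3, 4): arr[3]=12 > arr[4]=6
(3, 5): arr[3]=12 > arr[5]=9
(3, 6): arr[3]=12 > arr[6]=1
(4, 6): arr[4]=6 > arr[6]=1
(5, 6): arr[5]=9 > arr[6]=1

Total inversions: 18

The array has 18 inversion(s): (0,4), (0,5), (0,6), (1,2), (1,3), (1,4), (1,5), (1,6), (1,7), (2,3), (2,4), (2,5), (2,6), (3,4), (3,5), (3,6), (4,6), (5,6). Each pair (i,j) satisfies i < j and arr[i] > arr[j].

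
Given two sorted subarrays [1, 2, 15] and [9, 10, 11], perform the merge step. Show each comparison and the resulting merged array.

Merging process:

Compare 1 vs 9: take 1 from left. Merged: [1]
Compare 2 vs 9: take 2 from left. Merged: [1, 2]
Compare 15 vs 9: take 9 from right. Merged: [1, 2, 9]
Compare 15 vs 10: take 10 from right. Merged: [1, 2, 9, 10]
Compare 15 vs 11: take 11 from right. Merged: [1, 2, 9, 10, 11]
Append remaining from left: [15]. Merged: [1, 2, 9, 10, 11, 15]

Final merged array: [1, 2, 9, 10, 11, 15]
Total comparisons: 5

The merged array is [1, 2, 9, 10, 11, 15], requiring 5 comparisons. The merge step runs in O(n) time where n is the total number of elements.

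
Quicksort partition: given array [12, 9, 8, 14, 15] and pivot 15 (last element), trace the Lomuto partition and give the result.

Lomuto partition with pivot = 15:

Initial array: [12, 9, 8, 14, 15]

arr[0]=12 <= 15: swap with position 0, array becomes [12, 9, 8, 14, 15]
arr[1]=9 <= 15: swap with position 1, array becomes [12, 9, 8, 14, 15]
arr[2]=8 <= 15: swap with position 2, array becomes [12, 9, 8, 14, 15]
arr[3]=14 <= 15: swap with position 3, array becomes [12, 9, 8, 14, 15]

Place pivot at position 4: [12, 9, 8, 14, 15]
Pivot position: 4

After partitioning with pivot 15, the array becomes [12, 9, 8, 14, 15]. The pivot is placed at index 4. All elements to the left of the pivot are <= 15, and all elements to the right are > 15.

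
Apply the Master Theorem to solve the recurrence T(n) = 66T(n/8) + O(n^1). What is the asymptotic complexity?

Master Theorem for T(n) = 66T(n/8) + O(n^1):

a = 66, b = 8, c = 1
log_b(a) = log_8(66) = 2.0148

Case 1: c = 1 < log_8(66) = 2.0148
T(n) = O(n^(log_8 66))

For T(n) = 66T(n/8) + O(n^1): log_8(66) = 2.0148. This is Case 1 of the Master Theorem (c < log_b(a), work dominated by leaves), giving O(n^(log_8 66)).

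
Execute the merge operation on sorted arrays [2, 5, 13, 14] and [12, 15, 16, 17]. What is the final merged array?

Merging process:

Compare 2 vs 12: take 2 from left. Merged: [2]
Compare 5 vs 12: take 5 from left. Merged: [2, 5]
Compare 13 vs 12: take 12 from right. Merged: [2, 5, 12]
Compare 13 vs 15: take 13 from left. Merged: [2, 5, 12, 13]
Compare 14 vs 15: take 14 from left. Merged: [2, 5, 12, 13, 14]
Append remaining from right: [15, 16, 17]. Merged: [2, 5, 12, 13, 14, 15, 16, 17]

Final merged array: [2, 5, 12, 13, 14, 15, 16, 17]
Total comparisons: 5

The merged array is [2, 5, 12, 13, 14, 15, 16, 17], requiring 5 comparisons. The merge step runs in O(n) time where n is the total number of elements.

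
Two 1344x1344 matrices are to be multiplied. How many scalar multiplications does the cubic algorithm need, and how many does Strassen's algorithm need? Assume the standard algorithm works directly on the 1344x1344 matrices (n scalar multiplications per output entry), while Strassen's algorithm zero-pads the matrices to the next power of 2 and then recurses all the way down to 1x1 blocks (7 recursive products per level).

Matrix multiplication for 1344x1344 matrices:

Strassen's algorithm requires power-of-2 dimensions. Pad 1344x1344 to 2048x2048 (next power of 2).

Standard algorithm: 1344^3 = 2427715584 multiplications
Strassen's algorithm: 7^(log2(2048)) = 7^11 = 1977326743 multiplications
Savings: 2427715584 - 1977326743 = 450388841 multiplications

Standard: 2427715584 multiplications (1344^3). Strassen: 1977326743 multiplications (7^11, after padding to 2048x2048). Strassen reduces 8 recursive multiplications to 7 at each level.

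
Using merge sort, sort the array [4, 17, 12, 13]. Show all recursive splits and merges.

Merge sort trace:

Split: [4, 17, 12, 13] -> [4, 17] and [12, 13]
  Split: [4, 17] -> [4] and [17]
  Merge: [4] + [17] -> [4, 17]
  Split: [12, 13] -> [12] and [13]
  Merge: [12] + [13] -> [12, 13]
Merge: [4, 17] + [12, 13] -> [4, 12, 13, 17]

Final sorted array: [4, 12, 13, 17]

The merge sort proceeds by recursively splitting the array and merging sorted halves.
After all merges, the sorted array is [4, 12, 13, 17].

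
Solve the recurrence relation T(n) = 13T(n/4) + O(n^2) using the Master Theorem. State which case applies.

Master Theorem for T(n) = 13T(n/4) + O(n^2):

a = 13, b = 4, c = 2
log_b(a) = log_4(13) = 1.8502

Case 3: c = 2 > log_4(13) = 1.8502
T(n) = O(n^2) = O(n^2)

For T(n) = 13T(n/4) + O(n^2): log_4(13) = 1.8502. This is Case 3 of the Master Theorem (c > log_b(a), work dominated by root), giving O(n^2).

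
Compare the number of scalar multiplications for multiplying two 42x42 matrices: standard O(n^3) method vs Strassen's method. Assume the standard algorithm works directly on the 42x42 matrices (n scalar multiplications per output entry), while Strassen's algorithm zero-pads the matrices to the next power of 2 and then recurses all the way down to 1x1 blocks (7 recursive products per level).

Matrix multiplication for 42x42 matrices:

Strassen's algorithm requires power-of-2 dimensions. Pad 42x42 to 64x64 (next power of 2).

Standard algorithm: 42^3 = 74088 multiplications
Strassen's algorithm: 7^(log2(64)) = 7^6 = 117649 multiplications
Difference: 74088 - 117649 = -43561 (Strassen uses MORE here due to padding overhead — for small or just-over-power-of-2 n, padding can outweigh the per-level savings)

Standard: 74088 multiplications (42^3). Strassen: 117649 multiplications (7^6, after padding to 64x64). Strassen reduces 8 recursive multiplications to 7 at each level.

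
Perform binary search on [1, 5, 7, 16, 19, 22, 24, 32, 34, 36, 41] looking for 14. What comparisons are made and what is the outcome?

Binary search for 14 in [1, 5, 7, 16, 19, 22, 24, 32, 34, 36, 41]:

lo=0, hi=10, mid=5, arr[mid]=22 -> 22 > 14, search left half
lo=0, hi=4, mid=2, arr[mid]=7 -> 7 < 14, search right half
lo=3, hi=4, mid=3, arr[mid]=16 -> 16 > 14, search left half
lo=3 > hi=2, target 14 not found

Binary search determines that 14 is not in the array after 3 comparisons. The search space was exhausted without finding the target.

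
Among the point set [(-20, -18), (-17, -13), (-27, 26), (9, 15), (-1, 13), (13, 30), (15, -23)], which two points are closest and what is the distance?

Computing all pairwise distances among 7 points:

d((-20, -18), (-17, -13)) = 5.831 <-- minimum
d((-20, -18), (-27, 26)) = 44.5533
d((-20, -18), (9, 15)) = 43.9318
d((-20, -18), (-1, 13)) = 36.3593
d((-20, -18), (13, 30)) = 58.2495
d((-20, -18), (15, -23)) = 35.3553
d((-17, -13), (-27, 26)) = 40.2616
d((-17, -13), (9, 15)) = 38.2099
d((-17, -13), (-1, 13)) = 30.5287
d((-17, -13), (13, 30)) = 52.4309
d((-17, -13), (15, -23)) = 33.5261
d((-27, 26), (9, 15)) = 37.6431
d((-27, 26), (-1, 13)) = 29.0689
d((-27, 26), (13, 30)) = 40.1995
d((-27, 26), (15, -23)) = 64.5368
d((9, 15), (-1, 13)) = 10.198
d((9, 15), (13, 30)) = 15.5242
d((9, 15), (15, -23)) = 38.4708
d((-1, 13), (13, 30)) = 22.0227
d((-1, 13), (15, -23)) = 39.3954
d((13, 30), (15, -23)) = 53.0377

Closest pair: (-20, -18) and (-17, -13) with distance 5.831

The closest pair is (-20, -18) and (-17, -13) with Euclidean distance 5.831. For 7 points, brute-force pairwise comparison is shown above. For large n, the divide-and-conquer algorithm (sort by x, recurse on halves, check the dividing strip) achieves O(n log n).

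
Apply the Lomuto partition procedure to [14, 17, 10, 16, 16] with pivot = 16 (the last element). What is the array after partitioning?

Lomuto partition with pivot = 16:

Initial array: [14, 17, 10, 16, 16]

arr[0]=14 <= 16: swap with position 0, array becomes [14, 17, 10, 16, 16]
arr[1]=17 > 16: no swap
arr[2]=10 <= 16: swap with position 1, array becomes [14, 10, 17, 16, 16]
arr[3]=16 <= 16: swap with position 2, array becomes [14, 10, 16, 17, 16]

Place pivot at position 3: [14, 10, 16, 16, 17]
Pivot position: 3

After partitioning with pivot 16, the array becomes [14, 10, 16, 16, 17]. The pivot is placed at index 3. All elements to the left of the pivot are <= 16, and all elements to the right are > 16.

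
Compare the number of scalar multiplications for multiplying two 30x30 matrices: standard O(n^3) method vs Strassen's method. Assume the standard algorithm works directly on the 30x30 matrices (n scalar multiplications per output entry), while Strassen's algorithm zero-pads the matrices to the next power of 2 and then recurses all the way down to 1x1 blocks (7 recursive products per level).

Matrix multiplication for 30x30 matrices:

Strassen's algorithm requires power-of-2 dimensions. Pad 30x30 to 32x32 (next power of 2).

Standard algorithm: 30^3 = 27000 multiplications
Strassen's algorithm: 7^(log2(32)) = 7^5 = 16807 multiplications
Savings: 27000 - 16807 = 10193 multiplications

Standard: 27000 multiplications (30^3). Strassen: 16807 multiplications (7^5, after padding to 32x32). Strassen reduces 8 recursive multiplications to 7 at each level.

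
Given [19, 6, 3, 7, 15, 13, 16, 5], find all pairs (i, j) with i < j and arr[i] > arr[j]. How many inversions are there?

Finding inversions in [19, 6, 3, 7, 15, 13, 16, 5]:

(0, 1): arr[0]=19 > arr[1]=6
(0, 2): arr[0]=19 > arr[2]=3
(0, 3): arr[0]=19 > arr[3]=7
(0, 4): arr[0]=19 > arr[4]=15
(0, 5): arr[0]=19 > arr[5]=13
(0, 6): arr[0]=19 > arr[6]=16
(0, 7): arr[0]=19 > arr[7]=5
(1, 2): arr[1]=6 > arr[2]=3
(1, 7): arr[1]=6 > arr[7]=5
(3, 7): arr[3]=7 > arr[7]=5
(4, 5): arr[4]=15 > arr[5]=13
(4, 7): arr[4]=15 > arr[7]=5
(5, 7): arr[5]=13 > arr[7]=5
(6, 7): arr[6]=16 > arr[7]=5

Total inversions: 14

The array has 14 inversion(s): (0,1), (0,2), (0,3), (0,4), (0,5), (0,6), (0,7), (1,2), (1,7), (3,7), (4,5), (4,7), (5,7), (6,7). Each pair (i,j) satisfies i < j and arr[i] > arr[j].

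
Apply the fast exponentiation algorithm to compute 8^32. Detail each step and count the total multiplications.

Computing 8^32 by squaring (build up from 8^1; each line after the first costs one multiplication):

8^1 = 8
8^2 = (8^1)^2 = 8^2 = 64
8^4 = (8^2)^2 = 64^2 = 4096
8^8 = (8^4)^2 = 4096^2 = 16777216
8^16 = (8^8)^2 = 16777216^2 = 281474976710656
8^32 = (8^16)^2 = 281474976710656^2 = 79228162514264337593543950336

Result: 79228162514264337593543950336
Multiplications needed: 5 (5 lines after 8^1)

8^32 = 79228162514264337593543950336. Using exponentiation by squaring, this requires 5 multiplications. The key idea: if the exponent is even, square the half-power; if odd, multiply by the base once.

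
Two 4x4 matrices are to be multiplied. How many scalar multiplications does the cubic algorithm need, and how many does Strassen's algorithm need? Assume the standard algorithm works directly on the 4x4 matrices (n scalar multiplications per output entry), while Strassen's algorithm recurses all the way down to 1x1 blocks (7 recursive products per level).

Matrix multiplication for 4x4 matrices:

Standard algorithm: 4^3 = 64 multiplications
Strassen's algorithm: 7^(log2(4)) = 7^2 = 49 multiplications
Savings: 64 - 49 = 15 multiplications

Standard: 64 multiplications (4^3). Strassen: 49 multiplications (7^2). Strassen reduces 8 recursive multiplications to 7 at each level.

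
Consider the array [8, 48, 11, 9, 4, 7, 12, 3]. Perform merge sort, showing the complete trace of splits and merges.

Merge sort trace:

Split: [8, 48, 11, 9, 4, 7, 12, 3] -> [8, 48, 11, 9] and [4, 7, 12, 3]
  Split: [8, 48, 11, 9] -> [8, 48] and [11, 9]
    Split: [8, 48] -> [8] and [48]
    Merge: [8] + [48] -> [8, 48]
    Split: [11, 9] -> [11] and [9]
    Merge: [11] + [9] -> [9, 11]
  Merge: [8, 48] + [9, 11] -> [8, 9, 11, 48]
  Split: [4, 7, 12, 3] -> [4, 7] and [12, 3]
    Split: [4, 7] -> [4] and [7]
    Merge: [4] + [7] -> [4, 7]
    Split: [12, 3] -> [12] and [3]
    Merge: [12] + [3] -> [3, 12]
  Merge: [4, 7] + [3, 12] -> [3, 4, 7, 12]
Merge: [8, 9, 11, 48] + [3, 4, 7, 12] -> [3, 4, 7, 8, 9, 11, 12, 48]

Final sorted array: [3, 4, 7, 8, 9, 11, 12, 48]

The merge sort proceeds by recursively splitting the array and merging sorted halves.
After all merges, the sorted array is [3, 4, 7, 8, 9, 11, 12, 48].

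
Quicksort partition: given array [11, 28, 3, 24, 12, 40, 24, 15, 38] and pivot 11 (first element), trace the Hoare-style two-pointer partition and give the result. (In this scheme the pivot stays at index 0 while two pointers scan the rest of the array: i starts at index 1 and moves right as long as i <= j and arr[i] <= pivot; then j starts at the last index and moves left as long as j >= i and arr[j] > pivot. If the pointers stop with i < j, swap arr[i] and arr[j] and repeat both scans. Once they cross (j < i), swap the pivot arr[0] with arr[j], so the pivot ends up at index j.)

Hoare-style two-pointer partition with pivot = 11:

Initial array: [11, 28, 3, 24, 12, 40, 24, 15, 38]

Pointers start at i = 1, j = 8.
i stops at index 1 (arr[1]=28 > 11), j stops at index 2 (arr[2]=3 <= 11): swap arr[1] and arr[2], array becomes [11, 3, 28, 24, 12, 40, 24, 15, 38]
i ends at 2, j ends at 1: the pointers have crossed (j < i), so scanning stops.

Swap pivot arr[0] with arr[1] to place pivot at position 1: [3, 11, 28, 24, 12, 40, 24, 15, 38]
Pivot position: 1

After partitioning with pivot 11, the array becomes [3, 11, 28, 24, 12, 40, 24, 15, 38]. The pivot is placed at index 1. All elements to the left of the pivot are <= 11, and all elements to the right are > 11.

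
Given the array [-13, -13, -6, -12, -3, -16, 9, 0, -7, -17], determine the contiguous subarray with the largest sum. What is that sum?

Using Kadane's algorithm on [-13, -13, -6, -12, -3, -16, 9, 0, -7, -17]:

Scanning through the array:
Position 1 (value -13): max_ending_here = -13, max_so_far = -13
Position 2 (value -6): max_ending_here = -6, max_so_far = -6
Position 3 (value -12): max_ending_here = -12, max_so_far = -6
Position 4 (value -3): max_ending_here = -3, max_so_far = -3
Position 5 (value -16): max_ending_here = -16, max_so_far = -3
Position 6 (value 9): max_ending_here = 9, max_so_far = 9
Position 7 (value 0): max_ending_here = 9, max_so_far = 9
Position 8 (value -7): max_ending_here = 2, max_so_far = 9
Position 9 (value -17): max_ending_here = -15, max_so_far = 9

Maximum subarray: [9]
Maximum sum: 9

The maximum subarray is [9] with sum 9. This subarray runs from index 6 to index 6.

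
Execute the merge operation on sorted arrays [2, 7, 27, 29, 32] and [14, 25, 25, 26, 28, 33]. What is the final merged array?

Merging process:

Compare 2 vs 14: take 2 from left. Merged: [2]
Compare 7 vs 14: take 7 from left. Merged: [2, 7]
Compare 27 vs 14: take 14 from right. Merged: [2, 7, 14]
Compare 27 vs 25: take 25 from right. Merged: [2, 7, 14, 25]
Compare 27 vs 25: take 25 from right. Merged: [2, 7, 14, 25, 25]
Compare 27 vs 26: take 26 from right. Merged: [2, 7, 14, 25, 25, 26]
Compare 27 vs 28: take 27 from left. Merged: [2, 7, 14, 25, 25, 26, 27]
Compare 29 vs 28: take 28 from right. Merged: [2, 7, 14, 25, 25, 26, 27, 28]
Compare 29 vs 33: take 29 from left. Merged: [2, 7, 14, 25, 25, 26, 27, 28, 29]
Compare 32 vs 33: take 32 from left. Merged: [2, 7, 14, 25, 25, 26, 27, 28, 29, 32]
Append remaining from right: [33]. Merged: [2, 7, 14, 25, 25, 26, 27, 28, 29, 32, 33]

Final merged array: [2, 7, 14, 25, 25, 26, 27, 28, 29, 32, 33]
Total comparisons: 10

The merged array is [2, 7, 14, 25, 25, 26, 27, 28, 29, 32, 33], requiring 10 comparisons. The merge step runs in O(n) time where n is the total number of elements.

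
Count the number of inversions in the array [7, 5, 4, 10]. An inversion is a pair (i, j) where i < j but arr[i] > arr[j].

Finding inversions in [7, 5, 4, 10]:

(0, 1): arr[0]=7 > arr[1]=5
(0, 2): arr[0]=7 > arr[2]=4
(1, 2): arr[1]=5 > arr[2]=4

Total inversions: 3

The array has 3 inversion(s): (0,1), (0,2), (1,2). Each pair (i,j) satisfies i < j and arr[i] > arr[j].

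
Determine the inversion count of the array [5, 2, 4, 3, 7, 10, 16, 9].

Finding inversions in [5, 2, 4, 3, 7, 10, 16, 9]:

(0, 1): arr[0]=5 > arr[1]=2
(0, 2): arr[0]=5 > arr[2]=4
(0, 3): arr[0]=5 > arr[3]=3
(2, 3): arr[2]=4 > arr[3]=3
(5, 7): arr[5]=10 > arr[7]=9
(6, 7): arr[6]=16 > arr[7]=9

Total inversions: 6

The array has 6 inversion(s): (0,1), (0,2), (0,3), (2,3), (5,7), (6,7). Each pair (i,j) satisfies i < j and arr[i] > arr[j].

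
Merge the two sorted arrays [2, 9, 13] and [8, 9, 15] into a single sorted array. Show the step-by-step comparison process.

Merging process:

Compare 2 vs 8: take 2 from left. Merged: [2]
Compare 9 vs 8: take 8 from right. Merged: [2, 8]
Compare 9 vs 9: take 9 from left. Merged: [2, 8, 9]
Compare 13 vs 9: take 9 from right. Merged: [2, 8, 9, 9]
Compare 13 vs 15: take 13 from left. Merged: [2, 8, 9, 9, 13]
Append remaining from right: [15]. Merged: [2, 8, 9, 9, 13, 15]

Final merged array: [2, 8, 9, 9, 13, 15]
Total comparisons: 5

The merged array is [2, 8, 9, 9, 13, 15], requiring 5 comparisons. The merge step runs in O(n) time where n is the total number of elements.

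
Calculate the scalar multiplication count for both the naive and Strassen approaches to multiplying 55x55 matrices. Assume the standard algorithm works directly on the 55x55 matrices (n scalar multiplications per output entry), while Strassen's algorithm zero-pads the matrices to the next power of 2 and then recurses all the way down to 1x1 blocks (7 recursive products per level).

Matrix multiplication for 55x55 matrices:

Strassen's algorithm requires power-of-2 dimensions. Pad 55x55 to 64x64 (next power of 2).

Standard algorithm: 55^3 = 166375 multiplications
Strassen's algorithm: 7^(log2(64)) = 7^6 = 117649 multiplications
Savings: 166375 - 117649 = 48726 multiplications

Standard: 166375 multiplications (55^3). Strassen: 117649 multiplications (7^6, after padding to 64x64). Strassen reduces 8 recursive multiplications to 7 at each level.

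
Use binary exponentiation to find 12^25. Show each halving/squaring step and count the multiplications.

Computing 12^25 by squaring (build up from 12^1; each line after the first costs one multiplication):

12^1 = 12
12^2 = (12^1)^2 = 12^2 = 144
12^3 = 12 * 12^2 = 12 * 144 = 1728
12^6 = (12^3)^2 = 1728^2 = 2985984
12^12 = (12^6)^2 = 2985984^2 = 8916100448256
12^24 = (12^12)^2 = 8916100448256^2 = 79496847203390844133441536
12^25 = 12 * 12^24 = 12 * 79496847203390844133441536 = 953962166440690129601298432

Result: 953962166440690129601298432
Multiplications needed: 6 (6 lines after 12^1)

12^25 = 953962166440690129601298432. Using exponentiation by squaring, this requires 6 multiplications. The key idea: if the exponent is even, square the half-power; if odd, multiply by the base once.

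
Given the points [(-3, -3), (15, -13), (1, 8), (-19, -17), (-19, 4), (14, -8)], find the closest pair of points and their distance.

Computing all pairwise distances among 6 points:

d((-3, -3), (15, -13)) = 20.5913
d((-3, -3), (1, 8)) = 11.7047
d((-3, -3), (-19, -17)) = 21.2603
d((-3, -3), (-19, 4)) = 17.4642
d((-3, -3), (14, -8)) = 17.72
d((15, -13), (1, 8)) = 25.2389
d((15, -13), (-19, -17)) = 34.2345
d((15, -13), (-19, 4)) = 38.0132
d((15, -13), (14, -8)) = 5.099 <-- minimum
d((1, 8), (-19, -17)) = 32.0156
d((1, 8), (-19, 4)) = 20.3961
d((1, 8), (14, -8)) = 20.6155
d((-19, -17), (-19, 4)) = 21.0
d((-19, -17), (14, -8)) = 34.2053
d((-19, 4), (14, -8)) = 35.1141

Closest pair: (15, -13) and (14, -8) with distance 5.099

The closest pair is (15, -13) and (14, -8) with Euclidean distance 5.099. For 6 points, brute-force pairwise comparison is shown above. For large n, the divide-and-conquer algorithm (sort by x, recurse on halves, check the dividing strip) achieves O(n log n).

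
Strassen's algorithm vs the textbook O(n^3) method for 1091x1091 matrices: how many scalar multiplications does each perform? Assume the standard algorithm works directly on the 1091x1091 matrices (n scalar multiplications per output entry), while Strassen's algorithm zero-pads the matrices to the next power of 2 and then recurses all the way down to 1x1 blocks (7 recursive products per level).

Matrix multiplication for 1091x1091 matrices:

Strassen's algorithm requires power-of-2 dimensions. Pad 1091x1091 to 2048x2048 (next power of 2).

Standard algorithm: 1091^3 = 1298596571 multiplications
Strassen's algorithm: 7^(log2(2048)) = 7^11 = 1977326743 multiplications
Difference: 1298596571 - 1977326743 = -678730172 (Strassen uses MORE here due to padding overhead — for small or just-over-power-of-2 n, padding can outweigh the per-level savings)

Standard: 1298596571 multiplications (1091^3). Strassen: 1977326743 multiplications (7^11, after padding to 2048x2048). Strassen reduces 8 recursive multiplications to 7 at each level.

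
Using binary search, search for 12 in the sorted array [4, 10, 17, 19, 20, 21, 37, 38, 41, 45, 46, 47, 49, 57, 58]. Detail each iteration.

Binary search for 12 in [4, 10, 17, 19, 20, 21, 37, 38, 41, 45, 46, 47, 49, 57, 58]:

lo=0, hi=14, mid=7, arr[mid]=38 -> 38 > 12, search left half
lo=0, hi=6, mid=3, arr[mid]=19 -> 19 > 12, search left half
lo=0, hi=2, mid=1, arr[mid]=10 -> 10 < 12, search right half
lo=2, hi=2, mid=2, arr[mid]=17 -> 17 > 12, search left half
lo=2 > hi=1, target 12 not found

Binary search determines that 12 is not in the array after 4 comparisons. The search space was exhausted without finding the target.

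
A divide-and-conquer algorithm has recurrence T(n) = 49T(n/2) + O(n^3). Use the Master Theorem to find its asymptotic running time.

Master Theorem for T(n) = 49T(n/2) + O(n^3):

a = 49, b = 2, c = 3
log_b(a) = log_2(49) = 5.6147

Case 1: c = 3 < log_2(49) = 5.6147
T(n) = O(n^(log_2 49))

For T(n) = 49T(n/2) + O(n^3): log_2(49) = 5.6147. This is Case 1 of the Master Theorem (c < log_b(a), work dominated by leaves), giving O(n^(log_2 49)).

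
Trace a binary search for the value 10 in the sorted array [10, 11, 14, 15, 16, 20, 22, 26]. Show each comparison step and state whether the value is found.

Binary search for 10 in [10, 11, 14, 15, 16, 20, 22, 26]:

lo=0, hi=7, mid=3, arr[mid]=15 -> 15 > 10, search left half
lo=0, hi=2, mid=1, arr[mid]=11 -> 11 > 10, search left half
lo=0, hi=0, mid=0, arr[mid]=10 -> Found target at index 0!

Binary search finds 10 at index 0 after 3 comparisons. The search repeatedly halves the search space by comparing with the middle element.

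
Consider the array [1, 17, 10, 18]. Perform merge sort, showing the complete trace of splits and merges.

Merge sort trace:

Split: [1, 17, 10, 18] -> [1, 17] and [10, 18]
  Split: [1, 17] -> [1] and [17]
  Merge: [1] + [17] -> [1, 17]
  Split: [10, 18] -> [10] and [18]
  Merge: [10] + [18] -> [10, 18]
Merge: [1, 17] + [10, 18] -> [1, 10, 17, 18]

Final sorted array: [1, 10, 17, 18]

The merge sort proceeds by recursively splitting the array and merging sorted halves.
After all merges, the sorted array is [1, 10, 17, 18].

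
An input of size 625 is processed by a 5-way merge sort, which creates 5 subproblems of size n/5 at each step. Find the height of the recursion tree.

For divide and conquer with division factor 5:

Problem sizes at each level:
Level 0: 625
Level 1: 125
Level 2: 25
Level 3: 5
Level 4: 1

The root is level 0 and the size-1 base case is level 4 (the tree spans levels 0 through 4, i.e. 5 levels counting the root), so the depth is the number of divisions: log_5(625) = 4

The recursion tree depth is log_5(625) = 4. At each level, the problem size is divided by 5, so it takes 4 divisions to reduce to a base case of size 1. The algorithm makes 5 recursive calls at each level.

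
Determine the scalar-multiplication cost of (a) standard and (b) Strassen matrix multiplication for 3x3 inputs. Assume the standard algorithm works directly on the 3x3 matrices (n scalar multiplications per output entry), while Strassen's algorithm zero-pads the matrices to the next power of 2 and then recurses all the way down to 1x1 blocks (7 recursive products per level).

Matrix multiplication for 3x3 matrices:

Strassen's algorithm requires power-of-2 dimensions. Pad 3x3 to 4x4 (next power of 2).

Standard algorithm: 3^3 = 27 multiplications
Strassen's algorithm: 7^(log2(4)) = 7^2 = 49 multiplications
Difference: 27 - 49 = -22 (Strassen uses MORE here due to padding overhead — for small or just-over-power-of-2 n, padding can outweigh the per-level savings)

Standard: 27 multiplications (3^3). Strassen: 49 multiplications (7^2, after padding to 4x4). Strassen reduces 8 recursive multiplications to 7 at each level.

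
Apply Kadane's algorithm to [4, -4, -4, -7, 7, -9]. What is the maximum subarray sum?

Using Kadane's algorithm on [4, -4, -4, -7, 7, -9]:

Scanning through the array:
Position 1 (value -4): max_ending_here = 0, max_so_far = 4
Position 2 (value -4): max_ending_here = -4, max_so_far = 4
Position 3 (value -7): max_ending_here = -7, max_so_far = 4
Position 4 (value 7): max_ending_here = 7, max_so_far = 7
Position 5 (value -9): max_ending_here = -2, max_so_far = 7

Maximum subarray: [7]
Maximum sum: 7

The maximum subarray is [7] with sum 7. This subarray runs from index 4 to index 4.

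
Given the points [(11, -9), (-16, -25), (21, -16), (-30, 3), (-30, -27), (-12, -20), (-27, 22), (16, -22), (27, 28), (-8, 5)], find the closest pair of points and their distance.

Computing all pairwise distances among 10 points:

d((11, -9), (-16, -25)) = 31.3847
d((11, -9), (21, -16)) = 12.2066
d((11, -9), (-30, 3)) = 42.72
d((11, -9), (-30, -27)) = 44.7772
d((11, -9), (-12, -20)) = 25.4951
d((11, -9), (-27, 22)) = 49.0408
d((11, -9), (16, -22)) = 13.9284
d((11, -9), (27, 28)) = 40.3113
d((11, -9), (-8, 5)) = 23.6008
d((-16, -25), (21, -16)) = 38.0789
d((-16, -25), (-30, 3)) = 31.305
d((-16, -25), (-30, -27)) = 14.1421
d((-16, -25), (-12, -20)) = 6.4031 <-- minimum
d((-16, -25), (-27, 22)) = 48.2701
d((-16, -25), (16, -22)) = 32.1403
d((-16, -25), (27, 28)) = 68.2495
d((-16, -25), (-8, 5)) = 31.0483
d((21, -16), (-30, 3)) = 54.4243
d((21, -16), (-30, -27)) = 52.1728
d((21, -16), (-12, -20)) = 33.2415
d((21, -16), (-27, 22)) = 61.2209
d((21, -16), (16, -22)) = 7.8102
d((21, -16), (27, 28)) = 44.4072
d((21, -16), (-8, 5)) = 35.805
d((-30, 3), (-30, -27)) = 30.0
d((-30, 3), (-12, -20)) = 29.2062
d((-30, 3), (-27, 22)) = 19.2354
d((-30, 3), (16, -22)) = 52.3546
d((-30, 3), (27, 28)) = 62.2415
d((-30, 3), (-8, 5)) = 22.0907
d((-30, -27), (-12, -20)) = 19.3132
d((-30, -27), (-27, 22)) = 49.0918
d((-30, -27), (16, -22)) = 46.2709
d((-30, -27), (27, 28)) = 79.2086
d((-30, -27), (-8, 5)) = 38.833
d((-12, -20), (-27, 22)) = 44.5982
d((-12, -20), (16, -22)) = 28.0713
d((-12, -20), (27, 28)) = 61.8466
d((-12, -20), (-8, 5)) = 25.318
d((-27, 22), (16, -22)) = 61.5224
d((-27, 22), (27, 28)) = 54.3323
d((-27, 22), (-8, 5)) = 25.4951
d((16, -22), (27, 28)) = 51.1957
d((16, -22), (-8, 5)) = 36.1248
d((27, 28), (-8, 5)) = 41.8808

Closest pair: (-16, -25) and (-12, -20) with distance 6.4031

The closest pair is (-16, -25) and (-12, -20) with Euclidean distance 6.4031. For 10 points, brute-force pairwise comparison is shown above. For large n, the divide-and-conquer algorithm (sort by x, recurse on halves, check the dividing strip) achieves O(n log n).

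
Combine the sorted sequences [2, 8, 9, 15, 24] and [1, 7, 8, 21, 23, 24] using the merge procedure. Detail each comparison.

Merging process:

Compare 2 vs 1: take 1 from right. Merged: [1]
Compare 2 vs 7: take 2 from left. Merged: [1, 2]
Compare 8 vs 7: take 7 from right. Merged: [1, 2, 7]
Compare 8 vs 8: take 8 from left. Merged: [1, 2, 7, 8]
Compare 9 vs 8: take 8 from right. Merged: [1, 2, 7, 8, 8]
Compare 9 vs 21: take 9 from left. Merged: [1, 2, 7, 8, 8, 9]
Compare 15 vs 21: take 15 from left. Merged: [1, 2, 7, 8, 8, 9, 15]
Compare 24 vs 21: take 21 from right. Merged: [1, 2, 7, 8, 8, 9, 15, 21]
Compare 24 vs 23: take 23 from right. Merged: [1, 2, 7, 8, 8, 9, 15, 21, 23]
Compare 24 vs 24: take 24 from left. Merged: [1, 2, 7, 8, 8, 9, 15, 21, 23, 24]
Append remaining from right: [24]. Merged: [1, 2, 7, 8, 8, 9, 15, 21, 23, 24, 24]

Final merged array: [1, 2, 7, 8, 8, 9, 15, 21, 23, 24, 24]
Total comparisons: 10

The merged array is [1, 2, 7, 8, 8, 9, 15, 21, 23, 24, 24], requiring 10 comparisons. The merge step runs in O(n) time where n is the total number of elements.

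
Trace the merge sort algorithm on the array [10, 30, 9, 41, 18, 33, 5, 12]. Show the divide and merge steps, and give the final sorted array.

Merge sort trace:

Split: [10, 30, 9, 41, 18, 33, 5, 12] -> [10, 30, 9, 41] and [18, 33, 5, 12]
  Split: [10, 30, 9, 41] -> [10, 30] and [9, 41]
    Split: [10, 30] -> [10] and [30]
    Merge: [10] + [30] -> [10, 30]
    Split: [9, 41] -> [9] and [41]
    Merge: [9] + [41] -> [9, 41]
  Merge: [10, 30] + [9, 41] -> [9, 10, 30, 41]
  Split: [18, 33, 5, 12] -> [18, 33] and [5, 12]
    Split: [18, 33] -> [18] and [33]
    Merge: [18] + [33] -> [18, 33]
    Split: [5, 12] -> [5] and [12]
    Merge: [5] + [12] -> [5, 12]
  Merge: [18, 33] + [5, 12] -> [5, 12, 18, 33]
Merge: [9, 10, 30, 41] + [5, 12, 18, 33] -> [5, 9, 10, 12, 18, 30, 33, 41]

Final sorted array: [5, 9, 10, 12, 18, 30, 33, 41]

The merge sort proceeds by recursively splitting the array and merging sorted halves.
After all merges, the sorted array is [5, 9, 10, 12, 18, 30, 33, 41].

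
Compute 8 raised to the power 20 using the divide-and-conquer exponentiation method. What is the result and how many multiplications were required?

Computing 8^20 by squaring (build up from 8^1; each line after the first costs one multiplication):

8^1 = 8
8^2 = (8^1)^2 = 8^2 = 64
8^4 = (8^2)^2 = 64^2 = 4096
8^5 = 8 * 8^4 = 8 * 4096 = 32768
8^10 = (8^5)^2 = 32768^2 = 1073741824
8^20 = (8^10)^2 = 1073741824^2 = 1152921504606846976

Result: 1152921504606846976
Multiplications needed: 5 (5 lines after 8^1)

8^20 = 1152921504606846976. Using exponentiation by squaring, this requires 5 multiplications. The key idea: if the exponent is even, square the half-power; if odd, multiply by the base once.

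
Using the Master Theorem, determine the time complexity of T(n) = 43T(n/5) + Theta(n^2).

Master Theorem for T(n) = 43T(n/5) + O(n^2):

a = 43, b = 5, c = 2
log_b(a) = log_5(43) = 2.3370

Case 1: c = 2 < log_5(43) = 2.3370
T(n) = O(n^(log_5 43))

For T(n) = 43T(n/5) + O(n^2): log_5(43) = 2.3370. This is Case 1 of the Master Theorem (c < log_b(a), work dominated by leaves), giving O(n^(log_5 43)).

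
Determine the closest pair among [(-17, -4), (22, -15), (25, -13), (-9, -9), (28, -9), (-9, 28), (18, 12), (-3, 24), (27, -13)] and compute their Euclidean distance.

Computing all pairwise distances among 9 points:

d((-17, -4), (22, -15)) = 40.5216
d((-17, -4), (25, -13)) = 42.9535
d((-17, -4), (-9, -9)) = 9.434
d((-17, -4), (28, -9)) = 45.2769
d((-17, -4), (-9, 28)) = 32.9848
d((-17, -4), (18, 12)) = 38.4838
d((-17, -4), (-3, 24)) = 31.305
d((-17, -4), (27, -13)) = 44.911
d((22, -15), (25, -13)) = 3.6056
d((22, -15), (-9, -9)) = 31.5753
d((22, -15), (28, -9)) = 8.4853
d((22, -15), (-9, 28)) = 53.0094
d((22, -15), (18, 12)) = 27.2947
d((22, -15), (-3, 24)) = 46.3249
d((22, -15), (27, -13)) = 5.3852
d((25, -13), (-9, -9)) = 34.2345
d((25, -13), (28, -9)) = 5.0
d((25, -13), (-9, 28)) = 53.2635
d((25, -13), (18, 12)) = 25.9615
d((25, -13), (-3, 24)) = 46.4004
d((25, -13), (27, -13)) = 2.0 <-- minimum
d((-9, -9), (28, -9)) = 37.0
d((-9, -9), (-9, 28)) = 37.0
d((-9, -9), (18, 12)) = 34.2053
d((-9, -9), (-3, 24)) = 33.541
d((-9, -9), (27, -13)) = 36.2215
d((28, -9), (-9, 28)) = 52.3259
d((28, -9), (18, 12)) = 23.2594
d((28, -9), (-3, 24)) = 45.2769
d((28, -9), (27, -13)) = 4.1231
d((-9, 28), (18, 12)) = 31.3847
d((-9, 28), (-3, 24)) = 7.2111
d((-9, 28), (27, -13)) = 54.5619
d((18, 12), (-3, 24)) = 24.1868
d((18, 12), (27, -13)) = 26.5707
d((-3, 24), (27, -13)) = 47.634

Closest pair: (25, -13) and (27, -13) with distance 2.0

The closest pair is (25, -13) and (27, -13) with Euclidean distance 2.0. For 9 points, brute-force pairwise comparison is shown above. For large n, the divide-and-conquer algorithm (sort by x, recurse on halves, check the dividing strip) achieves O(n log n).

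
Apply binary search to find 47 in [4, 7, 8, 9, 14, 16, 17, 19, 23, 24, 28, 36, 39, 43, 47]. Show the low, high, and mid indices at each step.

Binary search for 47 in [4, 7, 8, 9, 14, 16, 17, 19, 23, 24, 28, 36, 39, 43, 47]:

lo=0, hi=14, mid=7, arr[mid]=19 -> 19 < 47, search right half
lo=8, hi=14, mid=11, arr[mid]=36 -> 36 < 47, search right half
lo=12, hi=14, mid=13, arr[mid]=43 -> 43 < 47, search right half
lo=14, hi=14, mid=14, arr[mid]=47 -> Found target at index 14!

Binary search finds 47 at index 14 after 4 comparisons. The search repeatedly halves the search space by comparing with the middle element.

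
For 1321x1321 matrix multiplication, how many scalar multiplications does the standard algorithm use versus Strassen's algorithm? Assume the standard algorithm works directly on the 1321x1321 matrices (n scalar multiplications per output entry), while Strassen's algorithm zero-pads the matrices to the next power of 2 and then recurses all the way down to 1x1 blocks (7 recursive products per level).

Matrix multiplication for 1321x1321 matrices:

Strassen's algorithm requires power-of-2 dimensions. Pad 1321x1321 to 2048x2048 (next power of 2).

Standard algorithm: 1321^3 = 2305199161 multiplications
Strassen's algorithm: 7^(log2(2048)) = 7^11 = 1977326743 multiplications
Savings: 2305199161 - 1977326743 = 327872418 multiplications

Standard: 2305199161 multiplications (1321^3). Strassen: 1977326743 multiplications (7^11, after padding to 2048x2048). Strassen reduces 8 recursive multiplications to 7 at each level.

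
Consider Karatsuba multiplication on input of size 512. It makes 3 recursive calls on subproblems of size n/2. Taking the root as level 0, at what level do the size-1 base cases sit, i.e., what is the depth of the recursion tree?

For divide and conquer with division factor 2:

Problem sizes at each level:
Level 0: 512
Level 1: 256
Level 2: 128
Level 3: 64
Level 4: 32
Level 5: 16
Level 6: 8
Level 7: 4
Level 8: 2
Level 9: 1

The root is level 0 and the size-1 base case is level 9 (the tree spans levels 0 through 9, i.e. 10 levels counting the root), so the depth is the number of divisions: log_2(512) = 9

The recursion tree depth is log_2(512) = 9. At each level, the problem size is divided by 2, so it takes 9 divisions to reduce to a base case of size 1. The algorithm makes 3 recursive calls at each level.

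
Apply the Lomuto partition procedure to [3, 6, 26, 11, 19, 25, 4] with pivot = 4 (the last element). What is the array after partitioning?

Lomuto partition with pivot = 4:

Initial array: [3, 6, 26, 11, 19, 25, 4]

arr[0]=3 <= 4: swap with position 0, array becomes [3, 6, 26, 11, 19, 25, 4]
arr[1]=6 > 4: no swap
arr[2]=26 > 4: no swap
arr[3]=11 > 4: no swap
arr[4]=19 > 4: no swap
arr[5]=25 > 4: no swap

Place pivot at position 1: [3, 4, 26, 11, 19, 25, 6]
Pivot position: 1

After partitioning with pivot 4, the array becomes [3, 4, 26, 11, 19, 25, 6]. The pivot is placed at index 1. All elements to the left of the pivot are <= 4, and all elements to the right are > 4.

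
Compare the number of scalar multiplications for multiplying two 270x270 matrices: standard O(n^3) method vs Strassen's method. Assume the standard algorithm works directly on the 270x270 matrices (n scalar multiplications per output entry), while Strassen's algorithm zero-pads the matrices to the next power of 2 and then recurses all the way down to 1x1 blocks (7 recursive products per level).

Matrix multiplication for 270x270 matrices:

Strassen's algorithm requires power-of-2 dimensions. Pad 270x270 to 512x512 (next power of 2).

Standard algorithm: 270^3 = 19683000 multiplications
Strassen's algorithm: 7^(log2(512)) = 7^9 = 40353607 multiplications
Difference: 19683000 - 40353607 = -20670607 (Strassen uses MORE here due to padding overhead — for small or just-over-power-of-2 n, padding can outweigh the per-level savings)

Standard: 19683000 multiplications (270^3). Strassen: 40353607 multiplications (7^9, after padding to 512x512). Strassen reduces 8 recursive multiplications to 7 at each level.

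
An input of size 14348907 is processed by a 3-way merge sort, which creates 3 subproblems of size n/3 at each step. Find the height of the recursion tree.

For divide and conquer with division factor 3:

Problem sizes at each level:
Level 0: 14348907
Level 1: 4782969
Level 2: 1594323
Level 3: 531441
Level 4: 177147
Level 5: 59049
Level 6: 19683
Level 7: 6561
Level 8: 2187
Level 9: 729
Level 10: 243
Level 11: 81
Level 12: 27
Level 13: 9
Level 14: 3
Level 15: 1

The root is level 0 and the size-1 base case is level 15 (the tree spans levels 0 through 15, i.e. 16 levels counting the root), so the depth is the number of divisions: log_3(14348907) = 15

The recursion tree depth is log_3(14348907) = 15. At each level, the problem size is divided by 3, so it takes 15 divisions to reduce to a base case of size 1. The algorithm makes 3 recursive calls at each level.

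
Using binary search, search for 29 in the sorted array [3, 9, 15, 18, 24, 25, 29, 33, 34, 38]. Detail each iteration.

Binary search for 29 in [3, 9, 15, 18, 24, 25, 29, 33, 34, 38]:

lo=0, hi=9, mid=4, arr[mid]=24 -> 24 < 29, search right half
lo=5, hi=9, mid=7, arr[mid]=33 -> 33 > 29, search left half
lo=5, hi=6, mid=5, arr[mid]=25 -> 25 < 29, search right half
lo=6, hi=6, mid=6, arr[mid]=29 -> Found target at index 6!

Binary search finds 29 at index 6 after 4 comparisons. The search repeatedly halves the search space by comparing with the middle element.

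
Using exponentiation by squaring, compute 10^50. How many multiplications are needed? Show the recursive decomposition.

Computing 10^50 by squaring (build up from 10^1; each line after the first costs one multiplication):

10^1 = 10
10^2 = (10^1)^2 = 10^2 = 100
10^3 = 10 * 10^2 = 10 * 100 = 1000
10^6 = (10^3)^2 = 1000^2 = 1000000
10^12 = (10^6)^2 = 1000000^2 = 1000000000000
10^24 = (10^12)^2 = 1000000000000^2 = 1000000000000000000000000
10^25 = 10 * 10^24 = 10 * 1000000000000000000000000 = 10000000000000000000000000
10^50 = (10^25)^2 = 10000000000000000000000000^2 = 100000000000000000000000000000000000000000000000000

Result: 100000000000000000000000000000000000000000000000000
Multiplications needed: 7 (7 lines after 10^1)

10^50 = 100000000000000000000000000000000000000000000000000. Using exponentiation by squaring, this requires 7 multiplications. The key idea: if the exponent is even, square the half-power; if odd, multiply by the base once.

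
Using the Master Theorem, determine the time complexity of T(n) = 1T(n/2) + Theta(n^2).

Master Theorem for T(n) = 1T(n/2) + O(n^2):

a = 1, b = 2, c = 2
log_b(a) = log_2(1) = 0.0000

Case 3: c = 2 > log_2(1) = 0.0000
T(n) = O(n^2) = O(n^2)

For T(n) = 1T(n/2) + O(n^2): log_2(1) = 0.0000. This is Case 3 of the Master Theorem (c > log_b(a), work dominated by root), giving O(n^2).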